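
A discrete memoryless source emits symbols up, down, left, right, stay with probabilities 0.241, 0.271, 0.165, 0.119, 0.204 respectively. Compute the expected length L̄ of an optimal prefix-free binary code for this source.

2.284 bits/symbol

Repeatedly combine the two least-probable nodes; the expected code length is the sum of the merged weights.
merge 119/1000 + 33/200 → 71/250
merge 51/250 + 241/1000 → 89/200
merge 271/1000 + 71/250 → 111/200
merge 89/200 + 111/200 → 1
L = 71/250 + 89/200 + 111/200 + 1 = 571/250 = 2.284 bits/symbol.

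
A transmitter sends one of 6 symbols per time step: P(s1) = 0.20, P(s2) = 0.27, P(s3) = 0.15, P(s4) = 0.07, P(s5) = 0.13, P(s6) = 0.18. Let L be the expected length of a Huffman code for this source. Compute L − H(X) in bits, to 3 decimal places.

0.049 bits

Entropy H = −Σ p log₂ p ≈ 2.4815 bits.
Huffman merges: 7/100+13/100→1/5; 3/20+9/50→33/100; 1/5+1/5→2/5; 27/100+33/100→3/5; 2/5+3/5→1. L = 253/100 ≈ 2.5300.
L − H = 2.5300 − 2.4815 = 0.049 bits.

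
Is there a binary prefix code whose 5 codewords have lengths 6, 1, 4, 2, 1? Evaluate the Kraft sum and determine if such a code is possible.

With common denominator 2^6 = 64: Σ 2^(−ℓᵢ) = 1/64 + 32/64 + 4/64 + 16/64 + 32/64 = 85/64 = 1.328125.
Kraft's inequality requires Σ ≤ 1; here Σ = 1.328125 > 1, so no such prefix code exists.

1.328125; no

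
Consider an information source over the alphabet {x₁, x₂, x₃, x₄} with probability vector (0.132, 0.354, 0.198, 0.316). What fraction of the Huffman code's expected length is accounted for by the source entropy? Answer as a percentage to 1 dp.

96.3%

Entropy H = −Σ p log₂ p ≈ 1.9038 bits.
Huffman merges: 33/250+99/500→33/100; 79/250+33/100→323/500; 177/500+323/500→1. L = 247/125 ≈ 1.9760.
Efficiency = H/L = 1.9038/1.9760 = 96.3%.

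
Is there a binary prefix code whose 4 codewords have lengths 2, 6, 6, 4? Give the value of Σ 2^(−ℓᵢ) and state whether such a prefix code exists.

0.34375; yes

With common denominator 2^6 = 64: Σ 2^(−ℓᵢ) = 16/64 + 1/64 + 1/64 + 4/64 = 22/64 = 0.34375.
Kraft's inequality requires Σ ≤ 1; here Σ = 0.34375 ≤ 1, so such a prefix code exists.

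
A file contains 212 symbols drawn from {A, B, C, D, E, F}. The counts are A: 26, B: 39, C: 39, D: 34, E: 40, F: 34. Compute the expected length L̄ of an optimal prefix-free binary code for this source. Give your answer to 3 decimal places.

2.627 bits/symbol

Probabilities are the counts divided by 212.
Repeatedly combine the two least-probable nodes; the expected code length is the sum of the merged weights.
merge 13/106 + 17/106 → 15/53
merge 17/106 + 39/212 → 73/212
merge 39/212 + 10/53 → 79/212
merge 15/53 + 73/212 → 133/212
merge 79/212 + 133/212 → 1
L = 15/53 + 73/212 + 79/212 + 133/212 + 1 = 557/212 ≈ 2.627 bits/symbol.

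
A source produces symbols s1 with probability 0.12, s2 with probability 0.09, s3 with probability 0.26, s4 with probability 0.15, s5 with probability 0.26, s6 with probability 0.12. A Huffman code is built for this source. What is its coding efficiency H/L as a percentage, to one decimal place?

99.5%

Entropy H = −Σ p log₂ p ≈ 2.4679 bits.
Huffman merges: 9/100+3/25→21/100; 3/25+3/20→27/100; 21/100+13/50→47/100; 13/50+27/100→53/100; 47/100+53/100→1. L = 62/25 ≈ 2.4800.
Efficiency = H/L = 2.4679/2.4800 = 99.5%.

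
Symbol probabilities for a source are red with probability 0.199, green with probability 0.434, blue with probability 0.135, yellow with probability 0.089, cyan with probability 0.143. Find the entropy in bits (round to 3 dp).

2.088 bits

H = −Σ pᵢ log₂ pᵢ.
−0.199·log₂(0.199) = 0.4635
−0.434·log₂(0.434) = 0.5226
−0.135·log₂(0.135) = 0.3900
−0.089·log₂(0.089) = 0.3106
−0.143·log₂(0.143) = 0.4012
Sum ≈ 2.0880 → 2.088 bits.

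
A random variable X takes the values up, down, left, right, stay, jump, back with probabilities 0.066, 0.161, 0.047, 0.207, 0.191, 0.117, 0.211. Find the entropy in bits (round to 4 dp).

H = −Σ pᵢ log₂ pᵢ.
−0.066·log₂(0.066) = 0.2588
−0.161·log₂(0.161) = 0.4242
−0.047·log₂(0.047) = 0.2073
−0.207·log₂(0.207) = 0.4704
−0.191·log₂(0.191) = 0.4562
−0.117·log₂(0.117) = 0.3622
−0.211·log₂(0.211) = 0.4736
Sum ≈ 2.6527 → 2.6527 bits.

2.6527 bits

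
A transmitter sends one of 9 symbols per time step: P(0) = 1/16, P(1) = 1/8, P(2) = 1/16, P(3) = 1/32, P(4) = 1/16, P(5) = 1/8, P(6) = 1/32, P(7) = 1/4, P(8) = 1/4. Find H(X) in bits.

2.8125 bits

Each probability is a power of 1/2, so log₂(1/p) is an integer.
H = Σ p·log₂(1/p) = 1/16·4 + 1/8·3 + 1/16·4 + 1/32·5 + 1/16·4 + 1/8·3 + 1/32·5 + 1/4·2 + 1/4·2 = 2.8125 bits.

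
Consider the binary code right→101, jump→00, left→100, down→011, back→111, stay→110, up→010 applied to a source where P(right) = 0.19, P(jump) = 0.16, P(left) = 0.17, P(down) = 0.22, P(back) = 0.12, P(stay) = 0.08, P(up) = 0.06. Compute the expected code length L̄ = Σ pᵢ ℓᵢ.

L̄ = Σ pᵢ·ℓᵢ = 0.19·3 + 0.16·2 + 0.17·3 + 0.22·3 + 0.12·3 + 0.08·3 + 0.06·3 = 2.84 bits/symbol.

2.84 bits/symbol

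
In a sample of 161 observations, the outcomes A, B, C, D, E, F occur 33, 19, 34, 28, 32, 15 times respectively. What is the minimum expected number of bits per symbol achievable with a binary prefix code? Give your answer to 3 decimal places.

2.584 bits/symbol

Probabilities are the counts divided by 161.
Repeatedly combine the two least-probable nodes; the expected code length is the sum of the merged weights.
merge 15/161 + 19/161 → 34/161
merge 4/23 + 32/161 → 60/161
merge 33/161 + 34/161 → 67/161
merge 34/161 + 60/161 → 94/161
merge 67/161 + 94/161 → 1
L = 34/161 + 60/161 + 67/161 + 94/161 + 1 = 416/161 ≈ 2.584 bits/symbol.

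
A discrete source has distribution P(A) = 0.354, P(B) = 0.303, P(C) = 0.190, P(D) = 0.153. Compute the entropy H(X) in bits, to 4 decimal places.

H = −Σ pᵢ log₂ pᵢ.
−0.354·log₂(0.354) = 0.5304
−0.303·log₂(0.303) = 0.5220
−0.190·log₂(0.190) = 0.4552
−0.153·log₂(0.153) = 0.4144
Sum ≈ 1.9219 → 1.9219 bits.

1.9219 bits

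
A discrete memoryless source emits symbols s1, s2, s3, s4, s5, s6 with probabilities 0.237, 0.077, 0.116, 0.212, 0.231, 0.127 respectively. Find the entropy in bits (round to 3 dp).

2.478 bits

H = −Σ pᵢ log₂ pᵢ.
−0.237·log₂(0.237) = 0.4923
−0.077·log₂(0.077) = 0.2848
−0.116·log₂(0.116) = 0.3605
−0.212·log₂(0.212) = 0.4744
−0.231·log₂(0.231) = 0.4883
−0.127·log₂(0.127) = 0.3781
Sum ≈ 2.4784 → 2.478 bits.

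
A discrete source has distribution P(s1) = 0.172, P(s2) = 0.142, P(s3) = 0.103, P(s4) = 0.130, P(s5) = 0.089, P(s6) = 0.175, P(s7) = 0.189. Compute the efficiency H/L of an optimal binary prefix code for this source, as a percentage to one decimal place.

Entropy H = −Σ p log₂ p ≈ 2.7620 bits.
Huffman merges: 89/1000+103/1000→24/125; 13/100+71/500→34/125; 43/250+7/40→347/1000; 189/1000+24/125→381/1000; 34/125+347/1000→619/1000; 381/1000+619/1000→1. L = 2811/1000 ≈ 2.8110.
Efficiency = H/L = 2.7620/2.8110 = 98.3%.

98.3%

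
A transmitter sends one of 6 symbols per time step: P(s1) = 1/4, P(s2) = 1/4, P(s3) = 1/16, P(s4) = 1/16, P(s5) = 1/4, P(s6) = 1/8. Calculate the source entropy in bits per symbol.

2.375 bits

Each probability is a power of 1/2, so log₂(1/p) is an integer.
H = Σ p·log₂(1/p) = 1/4·2 + 1/4·2 + 1/16·4 + 1/16·4 + 1/4·2 + 1/8·3 = 2.375 bits.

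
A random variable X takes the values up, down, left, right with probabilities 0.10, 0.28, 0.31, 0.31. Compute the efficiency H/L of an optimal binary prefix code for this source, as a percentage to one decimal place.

94.7%

Entropy H = −Σ p log₂ p ≈ 1.8940 bits.
Huffman merges: 1/10+7/25→19/50; 31/100+31/100→31/50; 19/50+31/50→1. L = 2 ≈ 2.0000.
Efficiency = H/L = 1.8940/2.0000 = 94.7%.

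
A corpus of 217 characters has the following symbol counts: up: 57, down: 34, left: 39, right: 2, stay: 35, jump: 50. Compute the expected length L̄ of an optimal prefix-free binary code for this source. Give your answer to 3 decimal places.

2.493 bits/symbol

Probabilities are the counts divided by 217.
Repeatedly combine the two least-probable nodes; the expected code length is the sum of the merged weights.
merge 2/217 + 34/217 → 36/217
merge 5/31 + 36/217 → 71/217
merge 39/217 + 50/217 → 89/217
merge 57/217 + 71/217 → 128/217
merge 89/217 + 128/217 → 1
L = 36/217 + 71/217 + 89/217 + 128/217 + 1 = 541/217 ≈ 2.493 bits/symbol.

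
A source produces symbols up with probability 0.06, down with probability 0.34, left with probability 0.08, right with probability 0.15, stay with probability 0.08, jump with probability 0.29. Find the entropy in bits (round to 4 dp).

2.2842 bits

H = −Σ pᵢ log₂ pᵢ.
−0.06·log₂(0.06) = 0.2435
−0.34·log₂(0.34) = 0.5292
−0.08·log₂(0.08) = 0.2915
−0.15·log₂(0.15) = 0.4105
−0.08·log₂(0.08) = 0.2915
−0.29·log₂(0.29) = 0.5179
Sum ≈ 2.2842 → 2.2842 bits.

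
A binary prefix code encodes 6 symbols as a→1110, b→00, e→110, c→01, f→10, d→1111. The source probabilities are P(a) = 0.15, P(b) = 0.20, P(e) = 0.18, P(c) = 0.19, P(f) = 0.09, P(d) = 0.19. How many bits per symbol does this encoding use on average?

L̄ = Σ pᵢ·ℓᵢ = 0.15·4 + 0.20·2 + 0.18·3 + 0.19·2 + 0.09·2 + 0.19·4 = 2.86 bits/symbol.

2.86 bits/symbol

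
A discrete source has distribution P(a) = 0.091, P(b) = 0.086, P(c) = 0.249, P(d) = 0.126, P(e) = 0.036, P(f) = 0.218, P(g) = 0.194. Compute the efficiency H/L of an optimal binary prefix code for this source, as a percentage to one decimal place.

98.1%

Entropy H = −Σ p log₂ p ≈ 2.6058 bits.
Huffman merges: 9/250+43/500→61/500; 91/1000+61/500→213/1000; 63/500+97/500→8/25; 213/1000+109/500→431/1000; 249/1000+8/25→569/1000; 431/1000+569/1000→1. L = 531/200 ≈ 2.6550.
Efficiency = H/L = 2.6058/2.6550 = 98.1%.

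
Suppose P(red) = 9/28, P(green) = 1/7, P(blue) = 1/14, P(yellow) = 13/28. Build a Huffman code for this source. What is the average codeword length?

Repeatedly combine the two least-probable nodes; the expected code length is the sum of the merged weights.
merge 1/14 + 1/7 → 3/14
merge 3/14 + 9/28 → 15/28
merge 13/28 + 15/28 → 1
L = 3/14 + 15/28 + 1 = 7/4 = 1.75 bits/symbol.

1.75 bits/symbol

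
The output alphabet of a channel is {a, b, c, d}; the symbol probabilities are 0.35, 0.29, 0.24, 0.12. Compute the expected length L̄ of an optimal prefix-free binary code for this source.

Repeatedly combine the two least-probable nodes; the expected code length is the sum of the merged weights.
merge 3/25 + 6/25 → 9/25
merge 29/100 + 7/20 → 16/25
merge 9/25 + 16/25 → 1
L = 9/25 + 16/25 + 1 = 2 bits/symbol.

2 bits/symbol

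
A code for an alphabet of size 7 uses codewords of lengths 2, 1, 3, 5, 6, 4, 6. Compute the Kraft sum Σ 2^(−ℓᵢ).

With common denominator 2^6 = 64: Σ 2^(−ℓᵢ) = 16/64 + 32/64 + 8/64 + 2/64 + 1/64 + 4/64 + 1/64 = 64/64 = 1.

1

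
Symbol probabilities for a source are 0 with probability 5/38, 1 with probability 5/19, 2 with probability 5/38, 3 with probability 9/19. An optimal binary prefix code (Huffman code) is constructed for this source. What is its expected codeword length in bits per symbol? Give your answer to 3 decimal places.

Repeatedly combine the two least-probable nodes; the expected code length is the sum of the merged weights.
merge 5/38 + 5/38 → 5/19
merge 5/19 + 5/19 → 10/19
merge 9/19 + 10/19 → 1
L = 5/19 + 10/19 + 1 = 34/19 ≈ 1.789 bits/symbol.

1.789 bits/symbol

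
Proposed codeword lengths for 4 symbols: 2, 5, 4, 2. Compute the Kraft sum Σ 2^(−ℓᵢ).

With common denominator 2^5 = 32: Σ 2^(−ℓᵢ) = 8/32 + 1/32 + 2/32 + 8/32 = 19/32 = 0.59375.

0.59375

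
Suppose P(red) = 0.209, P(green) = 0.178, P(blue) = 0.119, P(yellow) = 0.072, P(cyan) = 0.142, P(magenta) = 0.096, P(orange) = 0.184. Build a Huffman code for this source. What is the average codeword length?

2.775 bits/symbol

Repeatedly combine the two least-probable nodes; the expected code length is the sum of the merged weights.
merge 9/125 + 12/125 → 21/125
merge 119/1000 + 71/500 → 261/1000
merge 21/125 + 89/500 → 173/500
merge 23/125 + 209/1000 → 393/1000
merge 261/1000 + 173/500 → 607/1000
merge 393/1000 + 607/1000 → 1
L = 21/125 + 261/1000 + 173/500 + 393/1000 + 607/1000 + 1 = 111/40 = 2.775 bits/symbol.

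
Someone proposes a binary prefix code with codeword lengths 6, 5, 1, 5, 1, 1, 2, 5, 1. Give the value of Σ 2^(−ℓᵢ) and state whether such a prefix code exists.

With common denominator 2^6 = 64: Σ 2^(−ℓᵢ) = 1/64 + 2/64 + 32/64 + 2/64 + 32/64 + 32/64 + 16/64 + 2/64 + 32/64 = 151/64 = 2.359375.
Kraft's inequality requires Σ ≤ 1; here Σ = 2.359375 > 1, so no such prefix code exists.

2.359375; no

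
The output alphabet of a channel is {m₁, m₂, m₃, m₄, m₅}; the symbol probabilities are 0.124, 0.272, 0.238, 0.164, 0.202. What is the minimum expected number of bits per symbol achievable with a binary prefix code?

2.288 bits/symbol

Repeatedly combine the two least-probable nodes; the expected code length is the sum of the merged weights.
merge 31/250 + 41/250 → 36/125
merge 101/500 + 119/500 → 11/25
merge 34/125 + 36/125 → 14/25
merge 11/25 + 14/25 → 1
L = 36/125 + 11/25 + 14/25 + 1 = 286/125 = 2.288 bits/symbol.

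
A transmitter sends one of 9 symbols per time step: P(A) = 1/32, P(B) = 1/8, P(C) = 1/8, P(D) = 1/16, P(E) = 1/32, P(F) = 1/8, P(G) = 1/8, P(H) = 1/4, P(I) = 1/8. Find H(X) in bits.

2.9375 bits

Each probability is a power of 1/2, so log₂(1/p) is an integer.
H = Σ p·log₂(1/p) = 1/32·5 + 1/8·3 + 1/8·3 + 1/16·4 + 1/32·5 + 1/8·3 + 1/8·3 + 1/4·2 + 1/8·3 = 2.9375 bits.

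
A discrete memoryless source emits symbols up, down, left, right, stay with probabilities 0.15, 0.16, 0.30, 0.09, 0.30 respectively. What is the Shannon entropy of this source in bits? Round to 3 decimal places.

2.188 bits

H = −Σ pᵢ log₂ pᵢ.
−0.15·log₂(0.15) = 0.4105
−0.16·log₂(0.16) = 0.4230
−0.30·log₂(0.30) = 0.5211
−0.09·log₂(0.09) = 0.3127
−0.30·log₂(0.30) = 0.5211
Sum ≈ 2.1884 → 2.188 bits.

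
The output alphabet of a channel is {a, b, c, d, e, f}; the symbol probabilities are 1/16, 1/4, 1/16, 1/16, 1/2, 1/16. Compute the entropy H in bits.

2 bits

Each probability is a power of 1/2, so log₂(1/p) is an integer.
H = Σ p·log₂(1/p) = 1/16·4 + 1/4·2 + 1/16·4 + 1/16·4 + 1/2·1 + 1/16·4 = 2 bits.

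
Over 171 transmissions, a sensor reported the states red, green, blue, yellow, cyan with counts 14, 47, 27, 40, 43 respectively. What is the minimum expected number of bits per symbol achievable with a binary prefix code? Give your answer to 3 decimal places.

Probabilities are the counts divided by 171.
Repeatedly combine the two least-probable nodes; the expected code length is the sum of the merged weights.
merge 14/171 + 3/19 → 41/171
merge 40/171 + 41/171 → 9/19
merge 43/171 + 47/171 → 10/19
merge 9/19 + 10/19 → 1
L = 41/171 + 9/19 + 10/19 + 1 = 383/171 ≈ 2.240 bits/symbol.

2.240 bits/symbol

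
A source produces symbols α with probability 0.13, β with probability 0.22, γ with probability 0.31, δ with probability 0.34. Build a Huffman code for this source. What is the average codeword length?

2 bits/symbol

Repeatedly combine the two least-probable nodes; the expected code length is the sum of the merged weights.
merge 13/100 + 11/50 → 7/20
merge 31/100 + 17/50 → 13/20
merge 7/20 + 13/20 → 1
L = 7/20 + 13/20 + 1 = 2 bits/symbol.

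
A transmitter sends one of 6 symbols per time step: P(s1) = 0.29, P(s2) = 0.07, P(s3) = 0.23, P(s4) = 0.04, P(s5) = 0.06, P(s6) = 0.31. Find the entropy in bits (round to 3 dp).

2.227 bits

H = −Σ pᵢ log₂ pᵢ.
−0.29·log₂(0.29) = 0.5179
−0.07·log₂(0.07) = 0.2686
−0.23·log₂(0.23) = 0.4877
−0.04·log₂(0.04) = 0.1858
−0.06·log₂(0.06) = 0.2435
−0.31·log₂(0.31) = 0.5238
Sum ≈ 2.2272 → 2.227 bits.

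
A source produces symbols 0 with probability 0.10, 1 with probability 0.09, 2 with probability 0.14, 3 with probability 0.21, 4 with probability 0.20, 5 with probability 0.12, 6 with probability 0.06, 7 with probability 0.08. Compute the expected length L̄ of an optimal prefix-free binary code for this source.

2.92 bits/symbol

Repeatedly combine the two least-probable nodes; the expected code length is the sum of the merged weights.
merge 3/50 + 2/25 → 7/50
merge 9/100 + 1/10 → 19/100
merge 3/25 + 7/50 → 13/50
merge 7/50 + 19/100 → 33/100
merge 1/5 + 21/100 → 41/100
merge 13/50 + 33/100 → 59/100
merge 41/100 + 59/100 → 1
L = 7/50 + 19/100 + 13/50 + 33/100 + 41/100 + 59/100 + 1 = 73/25 = 2.92 bits/symbol.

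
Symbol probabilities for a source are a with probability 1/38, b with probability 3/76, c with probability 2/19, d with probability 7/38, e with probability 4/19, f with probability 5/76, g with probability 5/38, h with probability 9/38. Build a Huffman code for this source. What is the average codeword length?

Repeatedly combine the two least-probable nodes; the expected code length is the sum of the merged weights.
merge 1/38 + 3/76 → 5/76
merge 5/76 + 5/76 → 5/38
merge 2/19 + 5/38 → 9/38
merge 5/38 + 7/38 → 6/19
merge 4/19 + 9/38 → 17/38
merge 9/38 + 6/19 → 21/38
merge 17/38 + 21/38 → 1
L = 5/76 + 5/38 + 9/38 + 6/19 + 17/38 + 21/38 + 1 = 11/4 = 2.75 bits/symbol.

2.75 bits/symbol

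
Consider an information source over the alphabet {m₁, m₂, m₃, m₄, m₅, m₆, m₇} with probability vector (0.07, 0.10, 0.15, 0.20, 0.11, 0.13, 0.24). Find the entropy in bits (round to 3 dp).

2.703 bits

H = −Σ pᵢ log₂ pᵢ.
−0.07·log₂(0.07) = 0.2686
−0.10·log₂(0.10) = 0.3322
−0.15·log₂(0.15) = 0.4105
−0.20·log₂(0.20) = 0.4644
−0.11·log₂(0.11) = 0.3503
−0.13·log₂(0.13) = 0.3826
−0.24·log₂(0.24) = 0.4941
Sum ≈ 2.7027 → 2.703 bits.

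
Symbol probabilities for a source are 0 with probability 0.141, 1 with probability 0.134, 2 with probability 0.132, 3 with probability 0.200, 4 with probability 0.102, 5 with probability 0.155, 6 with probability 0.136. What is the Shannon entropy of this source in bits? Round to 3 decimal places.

2.781 bits

H = −Σ pᵢ log₂ pᵢ.
−0.141·log₂(0.141) = 0.3985
−0.134·log₂(0.134) = 0.3886
−0.132·log₂(0.132) = 0.3856
−0.200·log₂(0.200) = 0.4644
−0.102·log₂(0.102) = 0.3359
−0.155·log₂(0.155) = 0.4169
−0.136·log₂(0.136) = 0.3915
Sum ≈ 2.7813 → 2.781 bits.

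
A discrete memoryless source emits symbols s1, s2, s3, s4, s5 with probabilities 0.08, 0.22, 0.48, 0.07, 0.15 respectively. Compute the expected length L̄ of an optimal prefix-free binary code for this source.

Repeatedly combine the two least-probable nodes; the expected code length is the sum of the merged weights.
merge 7/100 + 2/25 → 3/20
merge 3/20 + 3/20 → 3/10
merge 11/50 + 3/10 → 13/25
merge 12/25 + 13/25 → 1
L = 3/20 + 3/10 + 13/25 + 1 = 197/100 = 1.97 bits/symbol.

1.97 bits/symbol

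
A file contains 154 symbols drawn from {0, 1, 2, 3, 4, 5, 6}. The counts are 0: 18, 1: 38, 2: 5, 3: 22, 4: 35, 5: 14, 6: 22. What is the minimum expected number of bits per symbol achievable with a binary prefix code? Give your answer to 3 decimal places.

2.649 bits/symbol

Probabilities are the counts divided by 154.
Repeatedly combine the two least-probable nodes; the expected code length is the sum of the merged weights.
merge 5/154 + 1/11 → 19/154
merge 9/77 + 19/154 → 37/154
merge 1/7 + 1/7 → 2/7
merge 5/22 + 37/154 → 36/77
merge 19/77 + 2/7 → 41/77
merge 36/77 + 41/77 → 1
L = 19/154 + 37/154 + 2/7 + 36/77 + 41/77 + 1 = 204/77 ≈ 2.649 bits/symbol.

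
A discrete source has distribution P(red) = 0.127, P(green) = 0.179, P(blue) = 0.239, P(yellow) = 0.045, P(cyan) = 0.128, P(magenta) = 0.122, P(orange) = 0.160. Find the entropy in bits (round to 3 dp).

2.690 bits

H = −Σ pᵢ log₂ pᵢ.
−0.127·log₂(0.127) = 0.3781
−0.179·log₂(0.179) = 0.4443
−0.239·log₂(0.239) = 0.4935
−0.045·log₂(0.045) = 0.2013
−0.128·log₂(0.128) = 0.3796
−0.122·log₂(0.122) = 0.3703
−0.160·log₂(0.160) = 0.4230
Sum ≈ 2.6901 → 2.690 bits.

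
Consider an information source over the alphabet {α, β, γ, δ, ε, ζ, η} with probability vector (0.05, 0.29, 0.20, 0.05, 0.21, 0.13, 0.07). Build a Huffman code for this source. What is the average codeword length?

2.57 bits/symbol

Repeatedly combine the two least-probable nodes; the expected code length is the sum of the merged weights.
merge 1/20 + 1/20 → 1/10
merge 7/100 + 1/10 → 17/100
merge 13/100 + 17/100 → 3/10
merge 1/5 + 21/100 → 41/100
merge 29/100 + 3/10 → 59/100
merge 41/100 + 59/100 → 1
L = 1/10 + 17/100 + 3/10 + 41/100 + 59/100 + 1 = 257/100 = 2.57 bits/symbol.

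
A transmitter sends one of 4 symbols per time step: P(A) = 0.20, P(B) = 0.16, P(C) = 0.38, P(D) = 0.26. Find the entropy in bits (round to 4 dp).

1.9231 bits

H = −Σ pᵢ log₂ pᵢ.
−0.20·log₂(0.20) = 0.4644
−0.16·log₂(0.16) = 0.4230
−0.38·log₂(0.38) = 0.5305
−0.26·log₂(0.26) = 0.5053
Sum ≈ 1.9231 → 1.9231 bits.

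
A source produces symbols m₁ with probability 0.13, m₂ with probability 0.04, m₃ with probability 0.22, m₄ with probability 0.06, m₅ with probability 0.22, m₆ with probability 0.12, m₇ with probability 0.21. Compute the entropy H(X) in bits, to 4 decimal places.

H = −Σ pᵢ log₂ pᵢ.
−0.13·log₂(0.13) = 0.3826
−0.04·log₂(0.04) = 0.1858
−0.22·log₂(0.22) = 0.4806
−0.06·log₂(0.06) = 0.2435
−0.22·log₂(0.22) = 0.4806
−0.12·log₂(0.12) = 0.3671
−0.21·log₂(0.21) = 0.4728
Sum ≈ 2.6130 → 2.6130 bits.

2.6130 bits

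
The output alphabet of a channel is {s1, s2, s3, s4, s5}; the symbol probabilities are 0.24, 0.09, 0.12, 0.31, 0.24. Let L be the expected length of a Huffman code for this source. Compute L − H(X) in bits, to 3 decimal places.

Entropy H = −Σ p log₂ p ≈ 2.1918 bits.
Huffman merges: 9/100+3/25→21/100; 21/100+6/25→9/20; 6/25+31/100→11/20; 9/20+11/20→1. L = 221/100 ≈ 2.2100.
L − H = 2.2100 − 2.1918 = 0.018 bits.

0.018 bits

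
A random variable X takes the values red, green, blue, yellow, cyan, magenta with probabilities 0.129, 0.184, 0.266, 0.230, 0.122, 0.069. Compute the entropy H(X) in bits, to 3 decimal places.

2.463 bits

H = −Σ pᵢ log₂ pᵢ.
−0.129·log₂(0.129) = 0.3811
−0.184·log₂(0.184) = 0.4494
−0.266·log₂(0.266) = 0.5082
−0.230·log₂(0.230) = 0.4877
−0.122·log₂(0.122) = 0.3703
−0.069·log₂(0.069) = 0.2662
Sum ≈ 2.4628 → 2.463 bits.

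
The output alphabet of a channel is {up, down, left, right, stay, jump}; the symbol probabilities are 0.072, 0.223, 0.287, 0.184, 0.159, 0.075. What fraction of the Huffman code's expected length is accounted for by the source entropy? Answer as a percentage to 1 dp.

98.8%

Entropy H = −Σ p log₂ p ≈ 2.4244 bits.
Huffman merges: 9/125+3/40→147/1000; 147/1000+159/1000→153/500; 23/125+223/1000→407/1000; 287/1000+153/500→593/1000; 407/1000+593/1000→1. L = 2453/1000 ≈ 2.4530.
Efficiency = H/L = 2.4244/2.4530 = 98.8%.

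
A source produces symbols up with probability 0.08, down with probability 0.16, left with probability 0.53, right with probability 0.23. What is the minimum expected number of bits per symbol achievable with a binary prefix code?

Repeatedly combine the two least-probable nodes; the expected code length is the sum of the merged weights.
merge 2/25 + 4/25 → 6/25
merge 23/100 + 6/25 → 47/100
merge 47/100 + 53/100 → 1
L = 6/25 + 47/100 + 1 = 171/100 = 1.71 bits/symbol.

1.71 bits/symbol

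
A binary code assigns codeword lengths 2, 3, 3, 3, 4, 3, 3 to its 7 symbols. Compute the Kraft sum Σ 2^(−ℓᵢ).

0.9375

With common denominator 2^4 = 16: Σ 2^(−ℓᵢ) = 4/16 + 2/16 + 2/16 + 2/16 + 1/16 + 2/16 + 2/16 = 15/16 = 0.9375.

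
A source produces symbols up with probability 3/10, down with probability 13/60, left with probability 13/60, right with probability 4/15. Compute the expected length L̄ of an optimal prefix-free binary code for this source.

2 bits/symbol

Repeatedly combine the two least-probable nodes; the expected code length is the sum of the merged weights.
merge 13/60 + 13/60 → 13/30
merge 4/15 + 3/10 → 17/30
merge 13/30 + 17/30 → 1
L = 13/30 + 17/30 + 1 = 2 bits/symbol.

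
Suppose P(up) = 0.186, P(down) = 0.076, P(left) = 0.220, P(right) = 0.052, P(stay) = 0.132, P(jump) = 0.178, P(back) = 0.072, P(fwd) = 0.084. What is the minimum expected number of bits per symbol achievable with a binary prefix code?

Repeatedly combine the two least-probable nodes; the expected code length is the sum of the merged weights.
merge 13/250 + 9/125 → 31/250
merge 19/250 + 21/250 → 4/25
merge 31/250 + 33/250 → 32/125
merge 4/25 + 89/500 → 169/500
merge 93/500 + 11/50 → 203/500
merge 32/125 + 169/500 → 297/500
merge 203/500 + 297/500 → 1
L = 31/250 + 4/25 + 32/125 + 169/500 + 203/500 + 297/500 + 1 = 1439/500 = 2.878 bits/symbol.

2.878 bits/symbol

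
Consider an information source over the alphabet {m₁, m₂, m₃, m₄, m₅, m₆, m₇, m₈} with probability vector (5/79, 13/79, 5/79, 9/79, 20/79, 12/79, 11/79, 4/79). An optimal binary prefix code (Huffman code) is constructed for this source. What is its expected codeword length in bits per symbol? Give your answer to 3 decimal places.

Repeatedly combine the two least-probable nodes; the expected code length is the sum of the merged weights.
merge 4/79 + 5/79 → 9/79
merge 5/79 + 9/79 → 14/79
merge 9/79 + 11/79 → 20/79
merge 12/79 + 13/79 → 25/79
merge 14/79 + 20/79 → 34/79
merge 20/79 + 25/79 → 45/79
merge 34/79 + 45/79 → 1
L = 9/79 + 14/79 + 20/79 + 25/79 + 34/79 + 45/79 + 1 = 226/79 ≈ 2.861 bits/symbol.

2.861 bits/symbol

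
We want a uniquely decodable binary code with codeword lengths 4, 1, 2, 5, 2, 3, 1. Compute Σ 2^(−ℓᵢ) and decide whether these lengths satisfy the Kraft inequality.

With common denominator 2^5 = 32: Σ 2^(−ℓᵢ) = 2/32 + 16/32 + 8/32 + 1/32 + 8/32 + 4/32 + 16/32 = 55/32 = 1.71875.
Kraft's inequality requires Σ ≤ 1; here Σ = 1.71875 > 1, so no such prefix code exists.

1.71875; no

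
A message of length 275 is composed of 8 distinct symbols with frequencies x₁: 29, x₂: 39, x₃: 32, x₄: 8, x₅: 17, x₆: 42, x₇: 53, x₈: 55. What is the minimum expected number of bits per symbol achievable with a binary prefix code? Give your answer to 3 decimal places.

Probabilities are the counts divided by 275.
Repeatedly combine the two least-probable nodes; the expected code length is the sum of the merged weights.
merge 8/275 + 17/275 → 1/11
merge 1/11 + 29/275 → 54/275
merge 32/275 + 39/275 → 71/275
merge 42/275 + 53/275 → 19/55
merge 54/275 + 1/5 → 109/275
merge 71/275 + 19/55 → 166/275
merge 109/275 + 166/275 → 1
L = 1/11 + 54/275 + 71/275 + 19/55 + 109/275 + 166/275 + 1 = 159/55 ≈ 2.891 bits/symbol.

2.891 bits/symbol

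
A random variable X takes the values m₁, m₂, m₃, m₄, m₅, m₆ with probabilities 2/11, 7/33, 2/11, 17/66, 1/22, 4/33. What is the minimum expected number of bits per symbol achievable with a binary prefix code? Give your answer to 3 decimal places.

2.515 bits/symbol

Repeatedly combine the two least-probable nodes; the expected code length is the sum of the merged weights.
merge 1/22 + 4/33 → 1/6
merge 1/6 + 2/11 → 23/66
merge 2/11 + 7/33 → 13/33
merge 17/66 + 23/66 → 20/33
merge 13/33 + 20/33 → 1
L = 1/6 + 23/66 + 13/33 + 20/33 + 1 = 83/33 ≈ 2.515 bits/symbol.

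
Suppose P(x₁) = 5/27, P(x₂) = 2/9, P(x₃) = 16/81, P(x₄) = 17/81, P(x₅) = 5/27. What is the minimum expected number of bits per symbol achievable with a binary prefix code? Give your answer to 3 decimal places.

Repeatedly combine the two least-probable nodes; the expected code length is the sum of the merged weights.
merge 5/27 + 5/27 → 10/27
merge 16/81 + 17/81 → 11/27
merge 2/9 + 10/27 → 16/27
merge 11/27 + 16/27 → 1
L = 10/27 + 11/27 + 16/27 + 1 = 64/27 ≈ 2.370 bits/symbol.

2.370 bits/symbol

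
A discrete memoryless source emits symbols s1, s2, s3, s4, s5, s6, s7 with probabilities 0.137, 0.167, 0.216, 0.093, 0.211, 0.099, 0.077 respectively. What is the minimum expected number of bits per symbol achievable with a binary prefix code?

2.743 bits/symbol

Repeatedly combine the two least-probable nodes; the expected code length is the sum of the merged weights.
merge 77/1000 + 93/1000 → 17/100
merge 99/1000 + 137/1000 → 59/250
merge 167/1000 + 17/100 → 337/1000
merge 211/1000 + 27/125 → 427/1000
merge 59/250 + 337/1000 → 573/1000
merge 427/1000 + 573/1000 → 1
L = 17/100 + 59/250 + 337/1000 + 427/1000 + 573/1000 + 1 = 2743/1000 = 2.743 bits/symbol.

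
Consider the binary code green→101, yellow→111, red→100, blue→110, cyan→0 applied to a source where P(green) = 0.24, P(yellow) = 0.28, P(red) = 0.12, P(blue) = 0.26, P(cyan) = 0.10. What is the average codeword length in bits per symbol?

2.8 bits/symbol

L̄ = Σ pᵢ·ℓᵢ = 0.24·3 + 0.28·3 + 0.12·3 + 0.26·3 + 0.10·1 = 2.8 bits/symbol.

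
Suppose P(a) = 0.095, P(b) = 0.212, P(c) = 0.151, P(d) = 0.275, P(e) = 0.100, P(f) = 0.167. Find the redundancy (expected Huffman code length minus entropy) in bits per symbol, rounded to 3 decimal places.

Entropy H = −Σ p log₂ p ≈ 2.4845 bits.
Huffman merges: 19/200+1/10→39/200; 151/1000+167/1000→159/500; 39/200+53/250→407/1000; 11/40+159/500→593/1000; 407/1000+593/1000→1. L = 2513/1000 ≈ 2.5130.
L − H = 2.5130 − 2.4845 = 0.029 bits.

0.029 bits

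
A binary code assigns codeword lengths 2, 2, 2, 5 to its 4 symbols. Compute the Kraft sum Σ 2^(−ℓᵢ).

With common denominator 2^5 = 32: Σ 2^(−ℓᵢ) = 8/32 + 8/32 + 8/32 + 1/32 = 25/32 = 0.78125.

0.78125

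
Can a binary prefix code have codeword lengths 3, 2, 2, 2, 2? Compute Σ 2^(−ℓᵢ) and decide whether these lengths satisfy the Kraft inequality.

With common denominator 2^3 = 8: Σ 2^(−ℓᵢ) = 1/8 + 2/8 + 2/8 + 2/8 + 2/8 = 9/8 = 1.125.
Kraft's inequality requires Σ ≤ 1; here Σ = 1.125 > 1, so no such prefix code exists.

1.125; no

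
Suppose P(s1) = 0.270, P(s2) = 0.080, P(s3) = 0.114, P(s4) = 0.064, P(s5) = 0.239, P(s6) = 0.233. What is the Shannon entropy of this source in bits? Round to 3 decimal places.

2.396 bits

H = −Σ pᵢ log₂ pᵢ.
−0.270·log₂(0.270) = 0.5100
−0.080·log₂(0.080) = 0.2915
−0.114·log₂(0.114) = 0.3571
−0.064·log₂(0.064) = 0.2538
−0.239·log₂(0.239) = 0.4935
−0.233·log₂(0.233) = 0.4897
Sum ≈ 2.3957 → 2.396 bits.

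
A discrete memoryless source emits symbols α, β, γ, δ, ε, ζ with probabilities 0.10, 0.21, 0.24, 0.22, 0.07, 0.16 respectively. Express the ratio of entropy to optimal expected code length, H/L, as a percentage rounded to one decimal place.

Entropy H = −Σ p log₂ p ≈ 2.4713 bits.
Huffman merges: 7/100+1/10→17/100; 4/25+17/100→33/100; 21/100+11/50→43/100; 6/25+33/100→57/100; 43/100+57/100→1. L = 5/2 ≈ 2.5000.
Efficiency = H/L = 2.4713/2.5000 = 98.9%.

98.9%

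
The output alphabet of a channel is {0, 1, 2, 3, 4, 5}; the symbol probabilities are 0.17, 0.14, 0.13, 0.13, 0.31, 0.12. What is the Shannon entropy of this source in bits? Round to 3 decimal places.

2.488 bits

H = −Σ pᵢ log₂ pᵢ.
−0.17·log₂(0.17) = 0.4346
−0.14·log₂(0.14) = 0.3971
−0.13·log₂(0.13) = 0.3826
−0.13·log₂(0.13) = 0.3826
−0.31·log₂(0.31) = 0.5238
−0.12·log₂(0.12) = 0.3671
Sum ≈ 2.4878 → 2.488 bits.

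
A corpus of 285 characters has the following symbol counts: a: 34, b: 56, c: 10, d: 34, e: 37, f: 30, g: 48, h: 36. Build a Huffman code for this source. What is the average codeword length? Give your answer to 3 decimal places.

Probabilities are the counts divided by 285.
Repeatedly combine the two least-probable nodes; the expected code length is the sum of the merged weights.
merge 2/57 + 2/19 → 8/57
merge 34/285 + 34/285 → 68/285
merge 12/95 + 37/285 → 73/285
merge 8/57 + 16/95 → 88/285
merge 56/285 + 68/285 → 124/285
merge 73/285 + 88/285 → 161/285
merge 124/285 + 161/285 → 1
L = 8/57 + 68/285 + 73/285 + 88/285 + 124/285 + 161/285 + 1 = 839/285 ≈ 2.944 bits/symbol.

2.944 bits/symbol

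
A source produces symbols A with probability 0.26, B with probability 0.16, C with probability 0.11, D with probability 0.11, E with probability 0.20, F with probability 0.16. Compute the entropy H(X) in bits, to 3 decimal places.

2.516 bits

H = −Σ pᵢ log₂ pᵢ.
−0.26·log₂(0.26) = 0.5053
−0.16·log₂(0.16) = 0.4230
−0.11·log₂(0.11) = 0.3503
−0.11·log₂(0.11) = 0.3503
−0.20·log₂(0.20) = 0.4644
−0.16·log₂(0.16) = 0.4230
Sum ≈ 2.5163 → 2.516 bits.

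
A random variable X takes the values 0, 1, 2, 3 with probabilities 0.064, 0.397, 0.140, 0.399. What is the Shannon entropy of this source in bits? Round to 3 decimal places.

1.709 bits

H = −Σ pᵢ log₂ pᵢ.
−0.064·log₂(0.064) = 0.2538
−0.397·log₂(0.397) = 0.5291
−0.140·log₂(0.140) = 0.3971
−0.399·log₂(0.399) = 0.5289
Sum ≈ 1.7089 → 1.709 bits.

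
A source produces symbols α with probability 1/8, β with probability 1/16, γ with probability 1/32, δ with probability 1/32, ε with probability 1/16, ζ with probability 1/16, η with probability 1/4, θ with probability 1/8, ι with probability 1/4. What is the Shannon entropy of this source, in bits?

2.8125 bits

Each probability is a power of 1/2, so log₂(1/p) is an integer.
H = Σ p·log₂(1/p) = 1/8·3 + 1/16·4 + 1/32·5 + 1/32·5 + 1/16·4 + 1/16·4 + 1/4·2 + 1/8·3 + 1/4·2 = 2.8125 bits.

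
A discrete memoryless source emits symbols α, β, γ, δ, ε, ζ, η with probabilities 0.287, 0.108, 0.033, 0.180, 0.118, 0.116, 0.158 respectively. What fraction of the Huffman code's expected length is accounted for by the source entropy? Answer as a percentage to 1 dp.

Entropy H = −Σ p log₂ p ≈ 2.6163 bits.
Huffman merges: 33/1000+27/250→141/1000; 29/250+59/500→117/500; 141/1000+79/500→299/1000; 9/50+117/500→207/500; 287/1000+299/1000→293/500; 207/500+293/500→1. L = 1337/500 ≈ 2.6740.
Efficiency = H/L = 2.6163/2.6740 = 97.8%.

97.8%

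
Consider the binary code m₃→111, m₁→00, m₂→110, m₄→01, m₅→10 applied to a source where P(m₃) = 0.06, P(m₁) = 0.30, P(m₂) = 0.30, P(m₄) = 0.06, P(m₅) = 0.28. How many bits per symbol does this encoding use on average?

2.36 bits/symbol

L̄ = Σ pᵢ·ℓᵢ = 0.06·3 + 0.30·2 + 0.30·3 + 0.06·2 + 0.28·2 = 2.36 bits/symbol.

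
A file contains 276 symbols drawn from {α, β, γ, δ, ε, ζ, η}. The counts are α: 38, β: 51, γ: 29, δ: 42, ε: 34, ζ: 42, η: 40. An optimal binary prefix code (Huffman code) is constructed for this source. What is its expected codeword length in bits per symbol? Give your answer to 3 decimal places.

2.815 bits/symbol

Probabilities are the counts divided by 276.
Repeatedly combine the two least-probable nodes; the expected code length is the sum of the merged weights.
merge 29/276 + 17/138 → 21/92
merge 19/138 + 10/69 → 13/46
merge 7/46 + 7/46 → 7/23
merge 17/92 + 21/92 → 19/46
merge 13/46 + 7/23 → 27/46
merge 19/46 + 27/46 → 1
L = 21/92 + 13/46 + 7/23 + 19/46 + 27/46 + 1 = 259/92 ≈ 2.815 bits/symbol.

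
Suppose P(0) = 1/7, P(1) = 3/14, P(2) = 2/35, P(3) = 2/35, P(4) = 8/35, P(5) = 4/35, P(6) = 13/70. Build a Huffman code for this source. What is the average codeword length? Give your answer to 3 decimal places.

Repeatedly combine the two least-probable nodes; the expected code length is the sum of the merged weights.
merge 2/35 + 2/35 → 4/35
merge 4/35 + 4/35 → 8/35
merge 1/7 + 13/70 → 23/70
merge 3/14 + 8/35 → 31/70
merge 8/35 + 23/70 → 39/70
merge 31/70 + 39/70 → 1
L = 4/35 + 8/35 + 23/70 + 31/70 + 39/70 + 1 = 187/70 ≈ 2.671 bits/symbol.

2.671 bits/symbol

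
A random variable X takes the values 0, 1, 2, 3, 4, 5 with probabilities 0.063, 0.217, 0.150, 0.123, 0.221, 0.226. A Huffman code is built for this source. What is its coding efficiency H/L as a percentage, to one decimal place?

Entropy H = −Σ p log₂ p ≈ 2.4782 bits.
Huffman merges: 63/1000+123/1000→93/500; 3/20+93/500→42/125; 217/1000+221/1000→219/500; 113/500+42/125→281/500; 219/500+281/500→1. L = 1261/500 ≈ 2.5220.
Efficiency = H/L = 2.4782/2.5220 = 98.3%.

98.3%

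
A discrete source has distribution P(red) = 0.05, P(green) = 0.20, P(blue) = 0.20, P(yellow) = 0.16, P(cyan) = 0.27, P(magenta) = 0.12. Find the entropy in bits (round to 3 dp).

H = −Σ pᵢ log₂ pᵢ.
−0.05·log₂(0.05) = 0.2161
−0.20·log₂(0.20) = 0.4644
−0.20·log₂(0.20) = 0.4644
−0.16·log₂(0.16) = 0.4230
−0.27·log₂(0.27) = 0.5100
−0.12·log₂(0.12) = 0.3671
Sum ≈ 2.4450 → 2.445 bits.

2.445 bits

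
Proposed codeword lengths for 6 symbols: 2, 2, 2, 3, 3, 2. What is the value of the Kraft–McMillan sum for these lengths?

1.25

With common denominator 2^3 = 8: Σ 2^(−ℓᵢ) = 2/8 + 2/8 + 2/8 + 1/8 + 1/8 + 2/8 = 10/8 = 1.25.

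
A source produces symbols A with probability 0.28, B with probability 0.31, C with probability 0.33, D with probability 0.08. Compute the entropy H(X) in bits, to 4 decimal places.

1.8573 bits

H = −Σ pᵢ log₂ pᵢ.
−0.28·log₂(0.28) = 0.5142
−0.31·log₂(0.31) = 0.5238
−0.33·log₂(0.33) = 0.5278
−0.08·log₂(0.08) = 0.2915
Sum ≈ 1.8573 → 1.8573 bits.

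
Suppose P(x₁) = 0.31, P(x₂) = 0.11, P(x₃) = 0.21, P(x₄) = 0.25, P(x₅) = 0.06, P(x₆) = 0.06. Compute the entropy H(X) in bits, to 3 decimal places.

2.334 bits

H = −Σ pᵢ log₂ pᵢ.
−0.31·log₂(0.31) = 0.5238
−0.11·log₂(0.11) = 0.3503
−0.21·log₂(0.21) = 0.4728
−0.25·log₂(0.25) = 0.5000
−0.06·log₂(0.06) = 0.2435
−0.06·log₂(0.06) = 0.2435
Sum ≈ 2.3340 → 2.334 bits.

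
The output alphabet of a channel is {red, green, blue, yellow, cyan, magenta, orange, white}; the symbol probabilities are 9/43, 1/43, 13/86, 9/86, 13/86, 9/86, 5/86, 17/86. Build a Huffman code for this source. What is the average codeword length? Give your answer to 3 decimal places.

Repeatedly combine the two least-probable nodes; the expected code length is the sum of the merged weights.
merge 1/43 + 5/86 → 7/86
merge 7/86 + 9/86 → 8/43
merge 9/86 + 13/86 → 11/43
merge 13/86 + 8/43 → 29/86
merge 17/86 + 9/43 → 35/86
merge 11/43 + 29/86 → 51/86
merge 35/86 + 51/86 → 1
L = 7/86 + 8/43 + 11/43 + 29/86 + 35/86 + 51/86 + 1 = 123/43 ≈ 2.860 bits/symbol.

2.860 bits/symbol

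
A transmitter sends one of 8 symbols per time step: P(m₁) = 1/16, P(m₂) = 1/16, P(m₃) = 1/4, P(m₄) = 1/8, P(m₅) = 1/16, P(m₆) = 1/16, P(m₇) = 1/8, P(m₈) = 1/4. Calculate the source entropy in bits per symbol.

2.75 bits

Each probability is a power of 1/2, so log₂(1/p) is an integer.
H = Σ p·log₂(1/p) = 1/16·4 + 1/16·4 + 1/4·2 + 1/8·3 + 1/16·4 + 1/16·4 + 1/8·3 + 1/4·2 = 2.75 bits.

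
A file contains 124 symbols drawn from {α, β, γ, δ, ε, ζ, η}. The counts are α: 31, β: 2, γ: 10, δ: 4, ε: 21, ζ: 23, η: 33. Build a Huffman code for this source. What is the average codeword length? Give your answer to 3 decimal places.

2.476 bits/symbol

Probabilities are the counts divided by 124.
Repeatedly combine the two least-probable nodes; the expected code length is the sum of the merged weights.
merge 1/62 + 1/31 → 3/62
merge 3/62 + 5/62 → 4/31
merge 4/31 + 21/124 → 37/124
merge 23/124 + 1/4 → 27/62
merge 33/124 + 37/124 → 35/62
merge 27/62 + 35/62 → 1
L = 3/62 + 4/31 + 37/124 + 27/62 + 35/62 + 1 = 307/124 ≈ 2.476 bits/symbol.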